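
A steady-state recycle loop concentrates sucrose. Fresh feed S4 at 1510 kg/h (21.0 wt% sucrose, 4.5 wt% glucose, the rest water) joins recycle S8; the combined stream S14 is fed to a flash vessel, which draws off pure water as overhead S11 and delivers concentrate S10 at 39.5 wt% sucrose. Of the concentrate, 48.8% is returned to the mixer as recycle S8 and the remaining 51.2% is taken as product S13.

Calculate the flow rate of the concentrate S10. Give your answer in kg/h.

1568 kg/h

Overall sucrose balance (none leaves overhead): sucrose in fresh feed = sucrose in product, i.e. 1510×0.210 = (1−0.488)·S10·0.395.
S10 = 317.1/(0.395×0.512) = 1567.9 kg/h.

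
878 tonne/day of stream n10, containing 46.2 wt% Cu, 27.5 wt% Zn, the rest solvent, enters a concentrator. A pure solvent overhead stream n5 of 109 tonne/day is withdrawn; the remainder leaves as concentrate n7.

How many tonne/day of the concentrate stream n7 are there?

769 tonne/day

Concentrate = 878 − 109 = 769 tonne/day.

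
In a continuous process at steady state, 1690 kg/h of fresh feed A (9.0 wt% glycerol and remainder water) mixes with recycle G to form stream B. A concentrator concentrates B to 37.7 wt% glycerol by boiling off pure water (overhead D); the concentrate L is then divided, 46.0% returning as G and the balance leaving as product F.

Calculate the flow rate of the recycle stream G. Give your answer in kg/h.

Overall glycerol balance (none leaves overhead): glycerol in fresh feed = glycerol in product, i.e. 1690×0.090 = (1−0.460)·L·0.377.
L = 152.1/(0.377×0.540) = 747.13 kg/h.
Recycle G = 0.460×747.13 = 343.68 kg/h.

343.7 kg/h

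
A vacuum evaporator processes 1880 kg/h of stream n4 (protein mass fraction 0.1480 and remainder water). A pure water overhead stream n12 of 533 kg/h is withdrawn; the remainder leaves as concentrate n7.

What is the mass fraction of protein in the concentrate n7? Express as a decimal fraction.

protein is not removed: 1880×0.148 = 278.24 kg/h of protein enters n7.
Concentrate = 1880 − 533 = 1347 kg/h.
Mass fraction = 278.24/1347 = 0.2066.

0.2066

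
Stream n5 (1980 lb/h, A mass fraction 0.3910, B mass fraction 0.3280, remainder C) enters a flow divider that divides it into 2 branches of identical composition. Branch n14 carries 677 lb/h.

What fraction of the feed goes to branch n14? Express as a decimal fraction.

0.342

Fraction to n14 = 677/1980 = 0.3419.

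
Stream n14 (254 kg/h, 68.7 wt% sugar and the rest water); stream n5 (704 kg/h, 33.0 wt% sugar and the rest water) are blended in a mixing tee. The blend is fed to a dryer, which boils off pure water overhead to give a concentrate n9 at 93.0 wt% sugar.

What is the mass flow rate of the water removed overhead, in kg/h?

520.6 kg/h

sugar entering = 254×0.687 + 704×0.330 = 406.82 kg/h.
All sugar reports to n9, so n9 = 406.82/0.930 = 437.44 kg/h.
Total feed = 958 kg/h; overhead = 958 − 437.44 = 520.56 kg/h.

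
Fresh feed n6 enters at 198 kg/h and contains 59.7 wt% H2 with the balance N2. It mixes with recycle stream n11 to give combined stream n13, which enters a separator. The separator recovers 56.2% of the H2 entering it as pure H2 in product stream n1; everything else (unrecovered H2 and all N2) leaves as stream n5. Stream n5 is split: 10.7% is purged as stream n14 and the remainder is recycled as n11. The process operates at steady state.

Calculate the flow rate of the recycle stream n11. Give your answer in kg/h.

741.9 kg/h

N2 enters only via n6 and leaves only via the purge: 198×0.403 = 0.107×(N2 in n5), and the separator passes all N2, so N2 in n13 = N2 in n5 = 745.74 kg/h.
H2 in n13: m_A = 198×0.597 + (1−0.107)·(1−0.562)·m_A, so m_A = 118.21/0.6089 = 194.14 kg/h.
n5 = (1−0.562)×194.14 + 745.74 = 830.77 kg/h.
Recycle n11 = (1−0.107)×830.77 = 741.88 kg/h.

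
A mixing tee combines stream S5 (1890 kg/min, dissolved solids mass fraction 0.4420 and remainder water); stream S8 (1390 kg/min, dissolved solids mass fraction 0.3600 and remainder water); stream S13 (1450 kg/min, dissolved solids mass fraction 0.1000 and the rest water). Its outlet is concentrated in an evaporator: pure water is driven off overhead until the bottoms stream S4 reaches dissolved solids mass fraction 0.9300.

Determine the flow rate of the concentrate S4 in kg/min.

1592 kg/min

dissolved solids entering = 1890×0.442 + 1390×0.360 + 1450×0.100 = 1480.8 kg/min.
All dissolved solids reports to S4, so S4 = 1480.8/0.930 = 1592.2 kg/min.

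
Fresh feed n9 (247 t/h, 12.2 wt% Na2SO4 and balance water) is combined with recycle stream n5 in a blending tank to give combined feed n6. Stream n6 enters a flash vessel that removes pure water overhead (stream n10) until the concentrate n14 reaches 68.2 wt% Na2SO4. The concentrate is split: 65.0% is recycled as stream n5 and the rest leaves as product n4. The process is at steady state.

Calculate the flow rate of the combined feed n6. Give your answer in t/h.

329.1 t/h

Overall Na2SO4 balance (none leaves overhead): Na2SO4 in fresh feed = Na2SO4 in product, i.e. 247×0.122 = (1−0.650)·n14·0.682.
n14 = 30.134/(0.682×0.350) = 126.24 t/h.
Recycle n5 = 0.650×126.24 = 82.057 t/h.
Combined feed n6 = 247 + 82.057 = 329.06 t/h.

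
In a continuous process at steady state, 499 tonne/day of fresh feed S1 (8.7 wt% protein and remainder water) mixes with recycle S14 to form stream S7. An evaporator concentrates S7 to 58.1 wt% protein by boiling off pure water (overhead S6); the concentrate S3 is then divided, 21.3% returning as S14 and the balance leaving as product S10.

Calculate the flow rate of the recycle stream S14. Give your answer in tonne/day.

Overall protein balance (none leaves overhead): protein in fresh feed = protein in product, i.e. 499×0.087 = (1−0.213)·S3·0.581.
S3 = 43.413/(0.581×0.787) = 94.944 tonne/day.
Recycle S14 = 0.213×94.944 = 20.223 tonne/day.

20.22 tonne/day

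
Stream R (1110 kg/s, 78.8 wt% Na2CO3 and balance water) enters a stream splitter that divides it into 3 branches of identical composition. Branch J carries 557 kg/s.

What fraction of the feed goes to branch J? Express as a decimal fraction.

0.502

Fraction to J = 557/1110 = 0.5018.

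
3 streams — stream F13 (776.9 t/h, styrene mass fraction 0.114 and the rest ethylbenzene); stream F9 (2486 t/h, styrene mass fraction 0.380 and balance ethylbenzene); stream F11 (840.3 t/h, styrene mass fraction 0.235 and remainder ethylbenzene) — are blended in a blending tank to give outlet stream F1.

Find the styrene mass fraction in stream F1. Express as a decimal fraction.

Total flow out = 776.9 + 2486 + 840.3 = 4103.2 t/h.
styrene in = 776.9×0.114 + 2486×0.380 + 840.3×0.235 = 1230.7 t/h.
styrene mass fraction in F1 = 1230.7/4103.2 = 0.300.

0.300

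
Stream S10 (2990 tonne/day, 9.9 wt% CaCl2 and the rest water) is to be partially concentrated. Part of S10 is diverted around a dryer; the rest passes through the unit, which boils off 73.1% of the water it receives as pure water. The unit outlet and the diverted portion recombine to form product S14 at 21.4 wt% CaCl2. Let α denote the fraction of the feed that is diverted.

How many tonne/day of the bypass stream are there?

All 2990×0.099 = 296.01 tonne/day of CaCl2 reaches S14, so S14 = 296.01/0.214 = 1383.2 tonne/day and vapour = 1606.8 tonne/day.
The evaporator receives (1−α)·2990 of feed at 0.901 water and removes 0.731 of that water:
0.731×0.901×(1−α)×2990 = 1606.8
(1−α) = 1606.8/1969.3 = 0.8159;  α = 0.1841.
Bypass flow = 0.1841×2990 = 550.43 tonne/day.

550.4 tonne/day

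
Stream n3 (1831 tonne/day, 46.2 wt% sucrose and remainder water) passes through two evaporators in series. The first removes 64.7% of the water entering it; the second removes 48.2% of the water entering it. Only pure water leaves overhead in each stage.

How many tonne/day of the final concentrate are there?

water in feed = 1831×0.538 = 985.08 tonne/day.
After stage 1: water left = (1−0.647)×985.08 = 347.73; stream total = 1193.7 tonne/day.
After stage 2: water left = (1−0.482)×347.73 = 180.13; final concentrate = 1026 tonne/day.

1026 tonne/day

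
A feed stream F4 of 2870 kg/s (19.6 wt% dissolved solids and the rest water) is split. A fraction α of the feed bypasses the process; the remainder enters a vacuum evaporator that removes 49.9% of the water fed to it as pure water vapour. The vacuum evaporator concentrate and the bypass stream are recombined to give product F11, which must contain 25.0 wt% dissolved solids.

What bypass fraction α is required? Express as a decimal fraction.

All 2870×0.196 = 562.52 kg/s of dissolved solids reaches F11, so F11 = 562.52/0.250 = 2250.1 kg/s and vapour = 619.92 kg/s.
The evaporator receives (1−α)·2870 of feed at 0.804 water and removes 0.499 of that water:
0.499×0.804×(1−α)×2870 = 619.92
(1−α) = 619.92/1151.4 = 0.5384;  α = 0.4616.

0.462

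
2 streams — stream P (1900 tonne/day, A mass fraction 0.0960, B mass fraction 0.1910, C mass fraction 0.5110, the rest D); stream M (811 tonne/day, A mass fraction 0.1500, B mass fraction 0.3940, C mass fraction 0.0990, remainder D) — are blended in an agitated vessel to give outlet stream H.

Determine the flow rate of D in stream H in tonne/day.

D out = D in = 1900×0.202 + 811×0.357 = 673.33 tonne/day.

673.3 tonne/day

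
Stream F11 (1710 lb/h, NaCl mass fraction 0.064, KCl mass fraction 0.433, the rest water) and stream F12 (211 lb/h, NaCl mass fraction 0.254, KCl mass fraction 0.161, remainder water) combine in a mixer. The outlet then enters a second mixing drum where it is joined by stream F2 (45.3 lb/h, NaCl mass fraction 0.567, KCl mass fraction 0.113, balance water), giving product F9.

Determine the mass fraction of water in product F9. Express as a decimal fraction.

Overall, product flow = 1966.3 lb/h.
water in = 1710×0.503 + 211×0.585 + 45.3×0.320 = 998.06 lb/h.
water fraction in F9 = 0.508.

0.508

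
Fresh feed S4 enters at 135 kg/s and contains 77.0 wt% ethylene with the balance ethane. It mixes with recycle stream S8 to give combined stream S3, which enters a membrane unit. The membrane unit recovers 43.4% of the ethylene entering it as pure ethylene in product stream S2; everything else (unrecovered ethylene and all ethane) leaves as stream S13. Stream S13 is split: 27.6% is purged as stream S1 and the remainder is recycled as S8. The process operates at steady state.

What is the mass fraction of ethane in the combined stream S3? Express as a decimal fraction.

0.3898

ethane enters only via S4 and leaves only via the purge: 135×0.230 = 0.276×(ethane in S13), and the membrane unit passes all ethane, so ethane in S3 = ethane in S13 = 112.5 kg/s.
ethylene in S3: m_A = 135×0.770 + (1−0.276)·(1−0.434)·m_A, so m_A = 103.95/0.5902 = 176.12 kg/s.
S3 = 176.12 + 112.5 = 288.62 kg/s.
ethane fraction in S3 = 112.5/288.62 = 0.3898.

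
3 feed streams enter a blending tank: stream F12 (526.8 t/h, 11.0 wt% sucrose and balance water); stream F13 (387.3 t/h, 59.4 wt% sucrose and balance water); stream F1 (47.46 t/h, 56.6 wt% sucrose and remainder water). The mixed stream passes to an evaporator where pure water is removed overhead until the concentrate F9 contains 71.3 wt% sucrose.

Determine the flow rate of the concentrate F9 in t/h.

441.6 t/h

sucrose entering = 526.8×0.110 + 387.3×0.594 + 47.46×0.566 = 314.87 t/h.
All sucrose reports to F9, so F9 = 314.87/0.713 = 441.61 t/h.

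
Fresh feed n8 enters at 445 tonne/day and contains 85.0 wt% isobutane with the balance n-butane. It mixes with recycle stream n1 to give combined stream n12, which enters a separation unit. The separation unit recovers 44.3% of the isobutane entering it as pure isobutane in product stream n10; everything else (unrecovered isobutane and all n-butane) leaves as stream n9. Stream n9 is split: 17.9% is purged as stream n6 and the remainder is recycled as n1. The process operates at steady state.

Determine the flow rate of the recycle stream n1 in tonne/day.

624.9 tonne/day

n-butane enters only via n8 and leaves only via the purge: 445×0.150 = 0.179×(n-butane in n9), and the separation unit passes all n-butane, so n-butane in n12 = n-butane in n9 = 372.91 tonne/day.
isobutane in n12: m_A = 445×0.850 + (1−0.179)·(1−0.443)·m_A, so m_A = 378.25/0.5427 = 696.97 tonne/day.
n9 = (1−0.443)×696.97 + 372.91 = 761.12 tonne/day.
Recycle n1 = (1−0.179)×761.12 = 624.88 tonne/day.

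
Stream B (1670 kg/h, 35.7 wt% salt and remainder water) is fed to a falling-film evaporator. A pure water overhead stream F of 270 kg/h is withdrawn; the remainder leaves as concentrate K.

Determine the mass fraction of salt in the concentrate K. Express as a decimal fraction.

salt is not removed: 1670×0.357 = 596.19 kg/h of salt enters K.
Concentrate = 1670 − 270 = 1400 kg/h.
Mass fraction = 596.19/1400 = 0.426.

0.426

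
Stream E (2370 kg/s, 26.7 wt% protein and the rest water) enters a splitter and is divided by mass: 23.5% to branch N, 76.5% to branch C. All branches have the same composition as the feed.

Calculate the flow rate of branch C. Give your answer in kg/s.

1813 kg/s

Branch C flow = 0.765×2370 = 1813 kg/s.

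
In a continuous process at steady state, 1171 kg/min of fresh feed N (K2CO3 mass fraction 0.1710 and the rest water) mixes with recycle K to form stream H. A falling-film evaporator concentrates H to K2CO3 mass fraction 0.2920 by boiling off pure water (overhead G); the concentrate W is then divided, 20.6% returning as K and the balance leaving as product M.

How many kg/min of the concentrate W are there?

863.7 kg/min

Overall K2CO3 balance (none leaves overhead): K2CO3 in fresh feed = K2CO3 in product, i.e. 1171×0.171 = (1−0.206)·W·0.292.
W = 200.24/(0.292×0.794) = 863.67 kg/min.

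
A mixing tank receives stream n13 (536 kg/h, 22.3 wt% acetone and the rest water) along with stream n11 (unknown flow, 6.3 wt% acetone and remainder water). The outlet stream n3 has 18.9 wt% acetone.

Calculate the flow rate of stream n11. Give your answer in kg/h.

Let n11 be the unknown flow. Total out = 536 + n11.
acetone balance: 119.53 + 0.063·n11 = 0.189·(536 + n11)
(0.063 − 0.189)·n11 = 0.189×536 − 119.53 = -18.224
n11 = -18.224 / -0.126 = 144.63 kg/h

144.6 kg/h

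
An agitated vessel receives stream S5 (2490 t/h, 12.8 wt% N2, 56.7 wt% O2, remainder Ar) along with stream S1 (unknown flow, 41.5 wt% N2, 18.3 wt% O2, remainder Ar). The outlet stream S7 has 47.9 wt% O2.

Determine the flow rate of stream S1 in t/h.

Let S1 be the unknown flow. Total out = 2490 + S1.
O2 balance: 1411.8 + 0.183·S1 = 0.479·(2490 + S1)
(0.183 − 0.479)·S1 = 0.479×2490 − 1411.8 = -219.12
S1 = -219.12 / -0.296 = 740.27 t/h

740.3 t/h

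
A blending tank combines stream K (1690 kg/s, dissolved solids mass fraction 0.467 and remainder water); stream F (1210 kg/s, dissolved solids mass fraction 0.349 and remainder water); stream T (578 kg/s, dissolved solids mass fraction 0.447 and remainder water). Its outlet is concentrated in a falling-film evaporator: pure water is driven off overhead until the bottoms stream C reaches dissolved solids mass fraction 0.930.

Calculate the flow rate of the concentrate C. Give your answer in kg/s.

dissolved solids entering = 1690×0.467 + 1210×0.349 + 578×0.447 = 1469.9 kg/s.
All dissolved solids reports to C, so C = 1469.9/0.930 = 1580.5 kg/s.

1581 kg/s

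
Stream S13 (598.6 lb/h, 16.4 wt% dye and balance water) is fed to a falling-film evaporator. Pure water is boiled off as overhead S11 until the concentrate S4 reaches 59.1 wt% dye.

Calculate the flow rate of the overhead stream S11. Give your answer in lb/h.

dye is conserved: 598.6×0.164 = 98.17 lb/h all reports to the concentrate.
Concentrate = 98.17/(target fraction) = 166.11 lb/h.
Overhead = 598.6 − 166.11 = 432.49 lb/h.

432.5 lb/h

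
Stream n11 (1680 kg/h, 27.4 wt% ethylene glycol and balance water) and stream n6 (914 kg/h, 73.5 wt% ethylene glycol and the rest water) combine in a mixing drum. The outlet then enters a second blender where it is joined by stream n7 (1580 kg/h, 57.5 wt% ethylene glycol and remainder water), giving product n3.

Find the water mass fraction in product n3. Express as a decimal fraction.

0.511

Overall, product flow = 4174 kg/h.
water in = 1680×0.726 + 914×0.265 + 1580×0.425 = 2133.4 kg/h.
water fraction in n3 = 0.511.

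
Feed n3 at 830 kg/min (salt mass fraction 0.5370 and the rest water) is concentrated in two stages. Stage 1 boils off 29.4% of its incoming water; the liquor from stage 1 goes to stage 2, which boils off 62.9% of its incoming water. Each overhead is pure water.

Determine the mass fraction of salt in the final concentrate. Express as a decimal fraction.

water in feed = 830×0.463 = 384.29 kg/min.
After stage 1: water left = (1−0.294)×384.29 = 271.31; stream total = 717.02 kg/min.
After stage 2: water left = (1−0.629)×271.31 = 100.66; final concentrate = 546.37 kg/min.
salt fraction = 445.71/546.37 = 0.8158.

0.8158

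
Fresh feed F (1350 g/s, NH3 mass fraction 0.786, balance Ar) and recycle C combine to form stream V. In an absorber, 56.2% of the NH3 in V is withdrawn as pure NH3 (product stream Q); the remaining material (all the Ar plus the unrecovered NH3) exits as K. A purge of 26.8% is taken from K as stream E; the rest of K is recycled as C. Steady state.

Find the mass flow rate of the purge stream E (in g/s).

472.2 g/s

Ar enters only via F and leaves only via the purge: 1350×0.214 = 0.268×(Ar in K), and the absorber passes all Ar, so Ar in V = Ar in K = 1078 g/s.
NH3 in V: m_A = 1350×0.786 + (1−0.268)·(1−0.562)·m_A, so m_A = 1061.1/0.6794 = 1561.9 g/s.
K = (1−0.562)×1561.9 + 1078 = 1762.1 g/s.
Purge E = 0.268×1762.1 = 472.24 g/s.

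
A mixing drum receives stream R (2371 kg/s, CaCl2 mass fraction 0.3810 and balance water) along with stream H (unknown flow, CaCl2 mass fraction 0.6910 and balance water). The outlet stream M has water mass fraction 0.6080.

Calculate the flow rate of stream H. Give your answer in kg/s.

87.23 kg/s

Let H be the unknown flow. Total out = 2371 + H.
water balance: 1467.6 + 0.309·H = 0.608·(2371 + H)
(0.309 − 0.608)·H = 0.608×2371 − 1467.6 = -26.081
H = -26.081 / -0.299 = 87.227 kg/s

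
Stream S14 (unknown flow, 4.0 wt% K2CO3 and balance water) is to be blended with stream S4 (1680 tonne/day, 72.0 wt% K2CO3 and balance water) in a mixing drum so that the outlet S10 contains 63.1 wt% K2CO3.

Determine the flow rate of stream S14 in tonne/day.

Let S14 be the unknown flow. Total out = 1680 + S14.
K2CO3 balance: 1209.6 + 0.040·S14 = 0.631·(1680 + S14)
(0.040 − 0.631)·S14 = 0.631×1680 − 1209.6 = -149.52
S14 = -149.52 / -0.591 = 252.99 tonne/day

253 tonne/day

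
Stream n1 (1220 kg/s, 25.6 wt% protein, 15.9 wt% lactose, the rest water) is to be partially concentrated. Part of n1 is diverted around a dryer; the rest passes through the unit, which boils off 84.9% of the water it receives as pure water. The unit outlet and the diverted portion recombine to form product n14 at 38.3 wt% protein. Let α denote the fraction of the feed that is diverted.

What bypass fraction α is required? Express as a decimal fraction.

0.332

All 1220×0.256 = 312.32 kg/s of protein reaches n14, so n14 = 312.32/0.383 = 815.46 kg/s and vapour = 404.54 kg/s.
The evaporator receives (1−α)·1220 of feed at 0.585 water and removes 0.849 of that water:
0.849×0.585×(1−α)×1220 = 404.54
(1−α) = 404.54/605.93 = 0.6676;  α = 0.3324.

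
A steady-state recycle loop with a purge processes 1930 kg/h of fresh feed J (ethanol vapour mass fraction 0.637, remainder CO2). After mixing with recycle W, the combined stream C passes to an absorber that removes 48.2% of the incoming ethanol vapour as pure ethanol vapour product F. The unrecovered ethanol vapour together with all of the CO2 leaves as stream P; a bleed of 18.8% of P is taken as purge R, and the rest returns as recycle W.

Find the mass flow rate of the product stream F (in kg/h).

ethanol vapour in C: m_A = 1930×0.637 + (1−0.188)·(1−0.482)·m_A, so m_A = 1229.4/0.5794 = 2121.9 kg/h.
Product F = 0.482×2121.9 = 1022.8 kg/h.

1023 kg/h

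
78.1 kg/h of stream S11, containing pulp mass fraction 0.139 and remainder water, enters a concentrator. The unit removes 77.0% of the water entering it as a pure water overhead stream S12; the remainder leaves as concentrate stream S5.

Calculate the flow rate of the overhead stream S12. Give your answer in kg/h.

water entering = 78.1×0.861 = 67.244 kg/h; overhead removed = 0.770×67.244 = 51.778 kg/h.

51.78 kg/h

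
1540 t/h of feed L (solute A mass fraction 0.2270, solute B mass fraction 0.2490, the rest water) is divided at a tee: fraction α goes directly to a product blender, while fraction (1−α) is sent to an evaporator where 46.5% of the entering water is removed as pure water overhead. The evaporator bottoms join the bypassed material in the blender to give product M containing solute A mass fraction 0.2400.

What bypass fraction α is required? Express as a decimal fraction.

All 1540×0.227 = 349.58 t/h of solute A reaches M, so M = 349.58/0.240 = 1456.6 t/h and vapour = 83.417 t/h.
The evaporator receives (1−α)·1540 of feed at 0.524 water and removes 0.465 of that water:
0.465×0.524×(1−α)×1540 = 83.417
(1−α) = 83.417/375.24 = 0.2223;  α = 0.7777.

0.778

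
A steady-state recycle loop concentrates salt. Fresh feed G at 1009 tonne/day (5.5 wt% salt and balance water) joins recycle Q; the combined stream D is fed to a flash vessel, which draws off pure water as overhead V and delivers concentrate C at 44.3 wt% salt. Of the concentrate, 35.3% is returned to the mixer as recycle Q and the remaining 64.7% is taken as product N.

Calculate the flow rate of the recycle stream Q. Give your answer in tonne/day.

Overall salt balance (none leaves overhead): salt in fresh feed = salt in product, i.e. 1009×0.055 = (1−0.353)·C·0.443.
C = 55.495/(0.443×0.647) = 193.62 tonne/day.
Recycle Q = 0.353×193.62 = 68.347 tonne/day.

68.35 tonne/day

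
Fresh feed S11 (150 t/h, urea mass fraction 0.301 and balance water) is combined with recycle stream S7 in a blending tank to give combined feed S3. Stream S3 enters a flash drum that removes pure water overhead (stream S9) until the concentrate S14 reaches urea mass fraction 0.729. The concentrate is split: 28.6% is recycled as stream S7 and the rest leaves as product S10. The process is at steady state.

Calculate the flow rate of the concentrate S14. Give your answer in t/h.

86.74 t/h

Overall urea balance (none leaves overhead): urea in fresh feed = urea in product, i.e. 150×0.301 = (1−0.286)·S14·0.729.
S14 = 45.15/(0.729×0.714) = 86.743 t/h.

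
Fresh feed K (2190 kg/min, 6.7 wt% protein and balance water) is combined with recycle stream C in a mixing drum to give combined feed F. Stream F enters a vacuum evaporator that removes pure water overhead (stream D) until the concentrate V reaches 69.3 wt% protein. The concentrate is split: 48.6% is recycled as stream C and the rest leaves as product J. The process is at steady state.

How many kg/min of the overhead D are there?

1978 kg/min

Overall protein balance (none leaves overhead): protein in fresh feed = protein in product, i.e. 2190×0.067 = (1−0.486)·V·0.693.
V = 146.73/(0.693×0.514) = 411.93 kg/min.
Recycle C = 0.486×411.93 = 200.2 kg/min.
Combined feed F = 2190 + 200.2 = 2390.2 kg/min.
Overhead D = F − V = 2390.2 − 411.93 = 1978.3 kg/min.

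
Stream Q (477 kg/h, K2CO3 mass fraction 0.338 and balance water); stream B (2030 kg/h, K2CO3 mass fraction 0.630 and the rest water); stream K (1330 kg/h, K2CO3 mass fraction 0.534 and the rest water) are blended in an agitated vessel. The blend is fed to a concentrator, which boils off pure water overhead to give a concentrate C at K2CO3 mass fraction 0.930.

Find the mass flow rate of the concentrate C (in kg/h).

K2CO3 entering = 477×0.338 + 2030×0.630 + 1330×0.534 = 2150.3 kg/h.
All K2CO3 reports to C, so C = 2150.3/0.930 = 2312.2 kg/h.

2312 kg/h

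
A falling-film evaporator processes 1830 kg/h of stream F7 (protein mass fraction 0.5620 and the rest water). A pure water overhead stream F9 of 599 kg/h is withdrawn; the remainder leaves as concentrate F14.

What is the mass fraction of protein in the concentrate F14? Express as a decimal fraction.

0.8355

protein is not removed: 1830×0.562 = 1028.5 kg/h of protein enters F14.
Concentrate = 1830 − 599 = 1231 kg/h.
Mass fraction = 1028.5/1231 = 0.8355.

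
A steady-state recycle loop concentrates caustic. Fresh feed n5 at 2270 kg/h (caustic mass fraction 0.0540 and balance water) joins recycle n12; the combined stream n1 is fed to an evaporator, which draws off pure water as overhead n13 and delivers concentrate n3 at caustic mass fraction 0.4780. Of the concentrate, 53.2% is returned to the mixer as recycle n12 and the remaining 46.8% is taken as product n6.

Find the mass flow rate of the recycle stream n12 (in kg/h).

Overall caustic balance (none leaves overhead): caustic in fresh feed = caustic in product, i.e. 2270×0.054 = (1−0.532)·n3·0.478.
n3 = 122.58/(0.478×0.468) = 547.96 kg/h.
Recycle n12 = 0.532×547.96 = 291.51 kg/h.

291.5 kg/h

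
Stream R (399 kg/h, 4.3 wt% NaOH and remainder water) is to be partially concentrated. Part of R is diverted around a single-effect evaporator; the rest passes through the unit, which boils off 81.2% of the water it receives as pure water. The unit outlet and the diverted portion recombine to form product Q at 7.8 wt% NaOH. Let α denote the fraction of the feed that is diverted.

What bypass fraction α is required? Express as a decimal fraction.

0.423

All 399×0.043 = 17.157 kg/h of NaOH reaches Q, so Q = 17.157/0.078 = 219.96 kg/h and vapour = 179.04 kg/h.
The evaporator receives (1−α)·399 of feed at 0.957 water and removes 0.812 of that water:
0.812×0.957×(1−α)×399 = 179.04
(1−α) = 179.04/310.06 = 0.5774;  α = 0.4226.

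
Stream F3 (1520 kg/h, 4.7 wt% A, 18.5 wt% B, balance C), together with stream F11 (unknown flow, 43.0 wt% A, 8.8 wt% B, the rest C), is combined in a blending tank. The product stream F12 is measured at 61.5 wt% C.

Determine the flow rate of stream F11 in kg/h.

1749 kg/h

Let F11 be the unknown flow. Total out = 1520 + F11.
C balance: 1167.4 + 0.482·F11 = 0.615·(1520 + F11)
(0.482 − 0.615)·F11 = 0.615×1520 − 1167.4 = -232.56
F11 = -232.56 / -0.133 = 1748.6 kg/h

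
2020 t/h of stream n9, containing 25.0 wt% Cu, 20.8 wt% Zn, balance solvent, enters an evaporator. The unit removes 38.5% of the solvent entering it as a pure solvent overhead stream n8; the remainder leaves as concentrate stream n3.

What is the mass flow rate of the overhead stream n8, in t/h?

421.5 t/h

solvent entering = 2020×0.542 = 1094.8 t/h; overhead removed = 0.385×1094.8 = 421.51 t/h.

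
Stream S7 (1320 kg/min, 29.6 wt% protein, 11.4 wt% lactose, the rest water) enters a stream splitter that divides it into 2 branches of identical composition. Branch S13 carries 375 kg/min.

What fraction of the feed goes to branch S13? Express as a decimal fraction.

Fraction to S13 = 375/1320 = 0.2841.

0.284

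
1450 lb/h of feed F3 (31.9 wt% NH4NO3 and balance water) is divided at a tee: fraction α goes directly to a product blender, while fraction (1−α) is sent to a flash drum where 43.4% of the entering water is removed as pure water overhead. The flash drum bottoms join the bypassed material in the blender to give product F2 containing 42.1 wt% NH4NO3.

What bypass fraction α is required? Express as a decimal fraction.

0.180

All 1450×0.319 = 462.55 lb/h of NH4NO3 reaches F2, so F2 = 462.55/0.421 = 1098.7 lb/h and vapour = 351.31 lb/h.
The evaporator receives (1−α)·1450 of feed at 0.681 water and removes 0.434 of that water:
0.434×0.681×(1−α)×1450 = 351.31
(1−α) = 351.31/428.55 = 0.8197;  α = 0.1803.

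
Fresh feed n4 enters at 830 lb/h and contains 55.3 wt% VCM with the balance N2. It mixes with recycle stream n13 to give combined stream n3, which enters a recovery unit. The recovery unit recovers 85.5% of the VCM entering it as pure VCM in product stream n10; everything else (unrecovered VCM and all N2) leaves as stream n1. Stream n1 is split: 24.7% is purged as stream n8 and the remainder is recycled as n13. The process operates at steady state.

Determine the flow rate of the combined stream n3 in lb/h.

N2 enters only via n4 and leaves only via the purge: 830×0.447 = 0.247×(N2 in n1), and the recovery unit passes all N2, so N2 in n3 = N2 in n1 = 1502.1 lb/h.
VCM in n3: m_A = 830×0.553 + (1−0.247)·(1−0.855)·m_A, so m_A = 458.99/0.8908 = 515.25 lb/h.
n3 = 515.25 + 1502.1 = 2017.3 lb/h.

2017 lb/h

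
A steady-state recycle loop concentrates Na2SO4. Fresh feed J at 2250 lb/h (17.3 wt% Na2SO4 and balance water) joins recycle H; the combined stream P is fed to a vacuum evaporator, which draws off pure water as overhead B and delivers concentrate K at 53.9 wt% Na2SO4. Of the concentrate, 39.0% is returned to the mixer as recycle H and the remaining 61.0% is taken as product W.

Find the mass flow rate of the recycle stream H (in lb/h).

461.7 lb/h

Overall Na2SO4 balance (none leaves overhead): Na2SO4 in fresh feed = Na2SO4 in product, i.e. 2250×0.173 = (1−0.390)·K·0.539.
K = 389.25/(0.539×0.610) = 1183.9 lb/h.
Recycle H = 0.390×1183.9 = 461.72 lb/h.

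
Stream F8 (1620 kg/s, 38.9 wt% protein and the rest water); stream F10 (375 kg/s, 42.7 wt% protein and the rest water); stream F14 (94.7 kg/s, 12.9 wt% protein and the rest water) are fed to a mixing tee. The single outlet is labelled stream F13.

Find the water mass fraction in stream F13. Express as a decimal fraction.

0.6160

Total flow out = 1620 + 375 + 94.7 = 2089.7 kg/s.
water in = 1620×0.611 + 375×0.573 + 94.7×0.871 = 1287.2 kg/s.
water mass fraction in F13 = 1287.2/2089.7 = 0.6160.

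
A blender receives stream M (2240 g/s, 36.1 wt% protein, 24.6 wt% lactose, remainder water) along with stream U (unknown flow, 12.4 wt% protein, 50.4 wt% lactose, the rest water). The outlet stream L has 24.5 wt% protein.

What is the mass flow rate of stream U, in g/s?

Let U be the unknown flow. Total out = 2240 + U.
protein balance: 808.64 + 0.124·U = 0.245·(2240 + U)
(0.124 − 0.245)·U = 0.245×2240 − 808.64 = -259.84
U = -259.84 / -0.121 = 2147.4 g/s

2147 g/s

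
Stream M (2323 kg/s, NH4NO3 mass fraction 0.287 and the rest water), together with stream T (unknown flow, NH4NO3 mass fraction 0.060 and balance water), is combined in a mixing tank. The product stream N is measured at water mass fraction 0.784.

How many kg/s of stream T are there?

1057 kg/s

Let T be the unknown flow. Total out = 2323 + T.
water balance: 1656.3 + 0.940·T = 0.784·(2323 + T)
(0.940 − 0.784)·T = 0.784×2323 − 1656.3 = 164.93
T = 164.93 / 0.156 = 1057.3 kg/s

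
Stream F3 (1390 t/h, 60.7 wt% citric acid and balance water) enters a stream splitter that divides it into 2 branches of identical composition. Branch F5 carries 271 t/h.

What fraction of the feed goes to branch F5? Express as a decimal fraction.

0.195

Fraction to F5 = 271/1390 = 0.1950.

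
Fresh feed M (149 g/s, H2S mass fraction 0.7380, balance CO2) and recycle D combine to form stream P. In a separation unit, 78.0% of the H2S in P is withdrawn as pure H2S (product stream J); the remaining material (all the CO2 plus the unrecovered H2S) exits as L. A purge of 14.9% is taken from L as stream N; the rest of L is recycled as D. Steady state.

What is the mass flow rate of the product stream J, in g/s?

105.5 g/s

H2S in P: m_A = 149×0.738 + (1−0.149)·(1−0.780)·m_A, so m_A = 109.96/0.8128 = 135.29 g/s.
Product J = 0.780×135.29 = 105.53 g/s.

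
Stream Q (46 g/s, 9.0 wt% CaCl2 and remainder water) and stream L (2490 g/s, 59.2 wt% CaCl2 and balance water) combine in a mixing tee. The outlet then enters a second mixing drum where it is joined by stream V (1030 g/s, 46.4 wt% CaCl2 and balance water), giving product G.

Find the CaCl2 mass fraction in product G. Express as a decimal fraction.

Overall, product flow = 3566 g/s.
CaCl2 in = 46×0.090 + 2490×0.592 + 1030×0.464 = 1956.1 g/s.
CaCl2 fraction in G = 0.5486.

0.5486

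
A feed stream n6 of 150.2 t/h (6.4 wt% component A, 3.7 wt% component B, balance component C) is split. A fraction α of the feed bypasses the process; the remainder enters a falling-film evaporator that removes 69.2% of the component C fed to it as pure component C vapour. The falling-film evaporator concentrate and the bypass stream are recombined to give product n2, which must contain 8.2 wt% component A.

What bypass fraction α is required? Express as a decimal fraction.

0.647

All 150.2×0.064 = 9.6128 t/h of component A reaches n2, so n2 = 9.6128/0.082 = 117.23 t/h and vapour = 32.971 t/h.
The evaporator receives (1−α)·150.2 of feed at 0.899 component C and removes 0.692 of that component C:
0.692×0.899×(1−α)×150.2 = 32.971
(1−α) = 32.971/93.441 = 0.3529;  α = 0.6471.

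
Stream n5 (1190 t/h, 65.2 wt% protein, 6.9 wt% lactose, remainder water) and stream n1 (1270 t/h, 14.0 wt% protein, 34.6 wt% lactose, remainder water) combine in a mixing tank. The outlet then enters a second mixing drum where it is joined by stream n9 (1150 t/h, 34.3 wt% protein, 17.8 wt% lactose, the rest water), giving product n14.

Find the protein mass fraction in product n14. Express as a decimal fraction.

0.373

Overall, product flow = 3610 t/h.
protein in = 1190×0.652 + 1270×0.140 + 1150×0.343 = 1348.1 t/h.
protein fraction in n14 = 0.373.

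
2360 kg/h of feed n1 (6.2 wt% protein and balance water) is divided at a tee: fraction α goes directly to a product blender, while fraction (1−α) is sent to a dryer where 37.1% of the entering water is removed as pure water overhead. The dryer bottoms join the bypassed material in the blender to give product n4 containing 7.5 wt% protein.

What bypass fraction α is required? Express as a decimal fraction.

All 2360×0.062 = 146.32 kg/h of protein reaches n4, so n4 = 146.32/0.075 = 1950.9 kg/h and vapour = 409.07 kg/h.
The evaporator receives (1−α)·2360 of feed at 0.938 water and removes 0.371 of that water:
0.371×0.938×(1−α)×2360 = 409.07
(1−α) = 409.07/821.28 = 0.4981;  α = 0.5019.

0.502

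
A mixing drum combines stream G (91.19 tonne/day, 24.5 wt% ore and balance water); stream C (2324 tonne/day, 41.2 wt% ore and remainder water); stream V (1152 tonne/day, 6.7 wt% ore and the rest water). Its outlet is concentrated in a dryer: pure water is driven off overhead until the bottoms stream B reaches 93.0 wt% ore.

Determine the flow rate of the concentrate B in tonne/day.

1137 tonne/day

ore entering = 91.19×0.245 + 2324×0.412 + 1152×0.067 = 1057 tonne/day.
All ore reports to B, so B = 1057/0.930 = 1136.6 tonne/day.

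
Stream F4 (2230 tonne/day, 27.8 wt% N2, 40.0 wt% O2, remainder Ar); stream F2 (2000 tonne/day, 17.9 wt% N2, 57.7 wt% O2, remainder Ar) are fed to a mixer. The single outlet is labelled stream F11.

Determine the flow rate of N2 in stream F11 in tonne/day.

N2 out = N2 in = 2230×0.278 + 2000×0.179 = 977.94 tonne/day.

977.9 tonne/day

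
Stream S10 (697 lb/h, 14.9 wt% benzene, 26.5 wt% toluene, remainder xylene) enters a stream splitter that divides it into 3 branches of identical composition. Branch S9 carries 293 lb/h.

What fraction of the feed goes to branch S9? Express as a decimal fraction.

0.420

Fraction to S9 = 293/697 = 0.4204.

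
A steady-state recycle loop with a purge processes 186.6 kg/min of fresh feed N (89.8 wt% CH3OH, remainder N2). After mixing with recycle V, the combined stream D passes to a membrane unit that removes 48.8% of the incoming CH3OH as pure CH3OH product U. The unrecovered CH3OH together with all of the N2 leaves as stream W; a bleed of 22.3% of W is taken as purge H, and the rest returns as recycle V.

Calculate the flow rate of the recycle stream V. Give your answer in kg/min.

177 kg/min

N2 enters only via N and leaves only via the purge: 186.6×0.102 = 0.223×(N2 in W), and the membrane unit passes all N2, so N2 in D = N2 in W = 85.351 kg/min.
CH3OH in D: m_A = 186.6×0.898 + (1−0.223)·(1−0.488)·m_A, so m_A = 167.57/0.6022 = 278.27 kg/min.
W = (1−0.488)×278.27 + 85.351 = 227.82 kg/min.
Recycle V = (1−0.223)×227.82 = 177.02 kg/min.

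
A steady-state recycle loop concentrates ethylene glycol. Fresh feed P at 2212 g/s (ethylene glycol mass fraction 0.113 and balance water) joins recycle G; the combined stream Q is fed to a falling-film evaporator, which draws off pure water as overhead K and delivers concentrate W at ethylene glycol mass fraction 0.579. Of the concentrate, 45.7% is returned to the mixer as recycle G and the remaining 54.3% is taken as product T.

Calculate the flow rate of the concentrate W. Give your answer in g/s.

795 g/s

Overall ethylene glycol balance (none leaves overhead): ethylene glycol in fresh feed = ethylene glycol in product, i.e. 2212×0.113 = (1−0.457)·W·0.579.
W = 249.96/(0.579×0.543) = 795.03 g/s.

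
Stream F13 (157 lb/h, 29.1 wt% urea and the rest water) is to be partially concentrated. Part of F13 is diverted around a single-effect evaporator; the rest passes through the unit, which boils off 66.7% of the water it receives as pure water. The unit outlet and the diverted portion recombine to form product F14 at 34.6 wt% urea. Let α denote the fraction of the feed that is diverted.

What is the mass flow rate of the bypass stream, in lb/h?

All 157×0.291 = 45.687 lb/h of urea reaches F14, so F14 = 45.687/0.346 = 132.04 lb/h and vapour = 24.957 lb/h.
The evaporator receives (1−α)·157 of feed at 0.709 water and removes 0.667 of that water:
0.667×0.709×(1−α)×157 = 24.957
(1−α) = 24.957/74.246 = 0.3361;  α = 0.6639.
Bypass flow = 0.6639×157 = 104.23 lb/h.

104.2 lb/h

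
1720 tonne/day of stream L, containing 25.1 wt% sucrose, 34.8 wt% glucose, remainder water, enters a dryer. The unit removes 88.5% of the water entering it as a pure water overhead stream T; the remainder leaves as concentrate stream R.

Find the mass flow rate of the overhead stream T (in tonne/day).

water entering = 1720×0.401 = 689.72 tonne/day; overhead removed = 0.885×689.72 = 610.4 tonne/day.

610.4 tonne/day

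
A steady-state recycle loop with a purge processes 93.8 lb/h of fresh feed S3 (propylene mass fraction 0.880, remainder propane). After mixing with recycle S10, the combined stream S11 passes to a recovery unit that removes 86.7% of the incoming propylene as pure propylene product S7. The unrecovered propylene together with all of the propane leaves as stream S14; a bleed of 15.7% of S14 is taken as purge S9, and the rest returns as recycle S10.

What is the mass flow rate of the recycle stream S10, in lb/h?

propane enters only via S3 and leaves only via the purge: 93.8×0.120 = 0.157×(propane in S14), and the recovery unit passes all propane, so propane in S11 = propane in S14 = 71.694 lb/h.
propylene in S11: m_A = 93.8×0.880 + (1−0.157)·(1−0.867)·m_A, so m_A = 82.544/0.8879 = 92.967 lb/h.
S14 = (1−0.867)×92.967 + 71.694 = 84.059 lb/h.
Recycle S10 = (1−0.157)×84.059 = 70.862 lb/h.

70.86 lb/h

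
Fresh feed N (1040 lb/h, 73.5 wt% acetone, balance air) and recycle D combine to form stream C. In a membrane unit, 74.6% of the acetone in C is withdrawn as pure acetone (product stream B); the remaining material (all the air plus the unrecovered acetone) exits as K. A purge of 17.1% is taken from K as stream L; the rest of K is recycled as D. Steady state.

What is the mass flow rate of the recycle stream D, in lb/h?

1540 lb/h

air enters only via N and leaves only via the purge: 1040×0.265 = 0.171×(air in K), and the membrane unit passes all air, so air in C = air in K = 1611.7 lb/h.
acetone in C: m_A = 1040×0.735 + (1−0.171)·(1−0.746)·m_A, so m_A = 764.4/0.7894 = 968.29 lb/h.
K = (1−0.746)×968.29 + 1611.7 = 1857.6 lb/h.
Recycle D = (1−0.171)×1857.6 = 1540 lb/h.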